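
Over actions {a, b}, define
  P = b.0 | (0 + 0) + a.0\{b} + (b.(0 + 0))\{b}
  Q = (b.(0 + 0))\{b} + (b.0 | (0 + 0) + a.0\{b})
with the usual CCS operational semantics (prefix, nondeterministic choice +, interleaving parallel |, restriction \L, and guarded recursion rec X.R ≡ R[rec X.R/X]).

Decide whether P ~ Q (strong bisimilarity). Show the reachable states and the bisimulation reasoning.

YES

LTS(P): 3 reachable states
  p0 = b.0 | (0 + 0) + a.0\{b} + (b.(0 + 0))\{b} ⊢ -a-> p1, -b-> p2
  p1 = 0\{b} ⊢ ·
  p2 = 0 | (0 + 0) ⊢ ·
LTS(Q): 3 reachable states
  q0 = (b.(0 + 0))\{b} + (b.0 | (0 + 0) + a.0\{b}) ⊢ -a-> q1, -b-> q2
  q1 = 0\{b} ⊢ ·
  q2 = 0 | (0 + 0) ⊢ ·
Partition-refinement fixed point:
  B0 = {p0, q0}
  B1 = {p1, p2, q1, q2}
p0 ∈ B0, q0 ∈ B0 → same block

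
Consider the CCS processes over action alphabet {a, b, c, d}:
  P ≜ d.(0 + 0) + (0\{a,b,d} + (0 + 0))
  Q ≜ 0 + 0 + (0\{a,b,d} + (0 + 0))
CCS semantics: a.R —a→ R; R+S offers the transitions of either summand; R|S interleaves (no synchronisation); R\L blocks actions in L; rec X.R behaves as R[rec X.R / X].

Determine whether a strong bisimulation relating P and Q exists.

P ≁ Q

P's transition system — 2 states:
  u0 = d.(0 + 0) + (0\{a,b,d} + (0 + 0)) ⊢ =d=> u1
  u1 = 0 + 0 ⊢ deadlocked
Q's transition system — 1 states:
  v0 = 0 + 0 + (0\{a,b,d} + (0 + 0)) ⊢ deadlocked
Partition-refinement fixed point:
  B0 = {u0}
  B1 = {u1, v0}
u0 ∈ B0, v0 ∈ B1 → different blocks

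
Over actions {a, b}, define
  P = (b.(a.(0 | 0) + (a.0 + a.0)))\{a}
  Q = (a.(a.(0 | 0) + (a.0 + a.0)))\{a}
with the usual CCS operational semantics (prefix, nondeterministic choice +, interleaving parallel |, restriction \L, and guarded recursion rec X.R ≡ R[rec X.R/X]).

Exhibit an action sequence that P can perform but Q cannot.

LTS(P): 2 reachable states
  u0 = (b.(a.(0 | 0) + (a.0 + a.0)))\{a} → -b-> u1
  u1 = (a.(0 | 0) + (a.0 + a.0))\{a} → (no moves)
LTS(Q): 1 reachable states
  v0 = (a.(a.(0 | 0) + (a.0 + a.0)))\{a} → (no moves)
Trace ⟨b⟩ through P, begin at {u0}:
  step 1 (b): {u1}
  P completes σ.
Trace ⟨b⟩ through Q, begin at {v0}:
  step 1 (b): no successor for Q

b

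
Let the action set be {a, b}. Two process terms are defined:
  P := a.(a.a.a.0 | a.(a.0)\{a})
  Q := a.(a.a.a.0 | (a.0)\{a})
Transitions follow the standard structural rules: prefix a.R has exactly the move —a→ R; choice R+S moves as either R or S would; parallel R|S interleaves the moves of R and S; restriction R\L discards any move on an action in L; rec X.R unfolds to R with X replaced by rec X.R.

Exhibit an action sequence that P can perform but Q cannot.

LTS(P): 9 reachable states
  u0 = a.(a.a.a.0 | a.(a.0)\{a}) has moves --a--▸ u1
  u1 = a.a.a.0 | a.(a.0)\{a} has moves --a--▸ u2, --a--▸ u3
  u2 = a.a.0 | a.(a.0)\{a} has moves --a--▸ u4, --a--▸ u5
  u3 = a.a.a.0 | (a.0)\{a} has moves --a--▸ u5
  u4 = a.0 | a.(a.0)\{a} has moves --a--▸ u6, --a--▸ u7
  u5 = a.a.0 | (a.0)\{a} has moves --a--▸ u7
  u6 = 0 | a.(a.0)\{a} has moves --a--▸ u8
  u7 = a.0 | (a.0)\{a} has moves --a--▸ u8
  u8 = 0 | (a.0)\{a} has moves ·
LTS(Q): 5 reachable states
  v0 = a.(a.a.a.0 | (a.0)\{a}) has moves --a--▸ v1
  v1 = a.a.a.0 | (a.0)\{a} has moves --a--▸ v2
  v2 = a.a.0 | (a.0)\{a} has moves --a--▸ v3
  v3 = a.0 | (a.0)\{a} has moves --a--▸ v4
  v4 = 0 | (a.0)\{a} has moves ·
Trace ⟨aaaaa⟩ through P, begin at {u0}:
  [1] a ⇒ {u1}
  [2] a ⇒ {u2, u3}
  [3] a ⇒ {u4, u5}
  [4] a ⇒ {u6, u7}
  [5] a ⇒ {u8}
  P completes σ.
Trace ⟨aaaaa⟩ through Q, begin at {v0}:
  [1] a ⇒ {v1}
  [2] a ⇒ {v2}
  [3] a ⇒ {v3}
  [4] a ⇒ {v4}
  [5] a ⇒ no successor for Q

aaaaa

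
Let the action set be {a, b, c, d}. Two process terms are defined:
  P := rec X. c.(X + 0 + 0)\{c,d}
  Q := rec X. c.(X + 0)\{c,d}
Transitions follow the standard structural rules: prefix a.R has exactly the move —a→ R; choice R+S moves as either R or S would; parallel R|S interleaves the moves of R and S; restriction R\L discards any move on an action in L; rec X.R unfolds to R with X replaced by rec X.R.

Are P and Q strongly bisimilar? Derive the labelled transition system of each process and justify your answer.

P's transition system — 2 states:
  u0 = rec X. c.(X + 0 + 0)\{c,d} → ··c··> u1
  u1 = ((rec X. c.(X + 0 + 0)\{c,d}) + 0 + 0)\{c,d} → stopped
Q's transition system — 2 states:
  v0 = rec X. c.(X + 0)\{c,d} → ··c··> v1
  v1 = ((rec X. c.(X + 0)\{c,d}) + 0)\{c,d} → stopped
Coarsest stable partition (strong bisimilarity classes):
  B0 = {u0, v0}
  B1 = {u1, v1}
u0 ∈ B0, v0 ∈ B0 → same block

bisimilar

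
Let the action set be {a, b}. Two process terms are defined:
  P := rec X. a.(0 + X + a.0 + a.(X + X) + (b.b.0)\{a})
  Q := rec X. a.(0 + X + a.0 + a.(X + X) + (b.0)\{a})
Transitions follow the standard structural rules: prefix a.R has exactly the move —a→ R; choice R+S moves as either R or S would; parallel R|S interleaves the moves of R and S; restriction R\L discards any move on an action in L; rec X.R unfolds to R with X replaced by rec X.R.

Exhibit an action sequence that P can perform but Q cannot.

abb

P's transition system — 6 states:
  u0 = rec X. a.(0 + X + a.0 + a.(X + X) + (b.b.0)\{a}) | --a--▸ u1
  u1 = 0 + (rec X. a.(0 + X + a.0 + a.(X + X) + (b.b.0)\{a})) + a.0 + a.((rec X. a.(0 + X + a.0 + a.(X + X) + (b.b.0)\{a})) + (rec X. a.(0 + X + a.0 + a.(X + X) + (b.b.0)\{a}))) + (b.b.0)\{a} | --a--▸ u1, --a--▸ u2, --a--▸ u3, --b--▸ u4
  u2 = (rec X. a.(0 + X + a.0 + a.(X + X) + (b.b.0)\{a})) + (rec X. a.(0 + X + a.0 + a.(X + X) + (b.b.0)\{a})) | --a--▸ u1
  u3 = 0 | (no moves)
  u4 = (b.0)\{a} | --b--▸ u5
  u5 = 0\{a} | (no moves)
Q's transition system — 5 states:
  v0 = rec X. a.(0 + X + a.0 + a.(X + X) + (b.0)\{a}) | --a--▸ v1
  v1 = 0 + (rec X. a.(0 + X + a.0 + a.(X + X) + (b.0)\{a})) + a.0 + a.((rec X. a.(0 + X + a.0 + a.(X + X) + (b.0)\{a})) + (rec X. a.(0 + X + a.0 + a.(X + X) + (b.0)\{a}))) + (b.0)\{a} | --a--▸ v1, --a--▸ v2, --a--▸ v3, --b--▸ v4
  v2 = (rec X. a.(0 + X + a.0 + a.(X + X) + (b.0)\{a})) + (rec X. a.(0 + X + a.0 + a.(X + X) + (b.0)\{a})) | --a--▸ v1
  v3 = 0 | (no moves)
  v4 = 0\{a} | (no moves)
Executing abb from P (initial set {u0}):
  step 1 (a): {u1}
  step 2 (b): {u4}
  step 3 (b): {u5}
  — P admits the full trace.
Executing abb from Q (initial set {v0}):
  step 1 (a): {v1}
  step 2 (b): {v4}
  step 3 (b): no successor for Q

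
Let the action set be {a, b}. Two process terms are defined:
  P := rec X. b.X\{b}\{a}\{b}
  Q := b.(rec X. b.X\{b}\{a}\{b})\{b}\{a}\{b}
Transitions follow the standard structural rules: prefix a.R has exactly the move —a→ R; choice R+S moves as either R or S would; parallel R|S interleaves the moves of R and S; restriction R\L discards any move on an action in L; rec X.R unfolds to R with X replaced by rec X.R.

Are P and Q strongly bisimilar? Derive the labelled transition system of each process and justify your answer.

bisimilar

P's transition system — 2 states:
  m0 = rec X. b.X\{b}\{a}\{b} | ··b··> m1
  m1 = (rec X. b.X\{b}\{a}\{b})\{b}\{a}\{b} | deadlocked
Q's transition system — 2 states:
  n0 = b.(rec X. b.X\{b}\{a}\{b})\{b}\{a}\{b} | ··b··> n1
  n1 = (rec X. b.X\{b}\{a}\{b})\{b}\{a}\{b} | deadlocked
Coarsest stable partition (strong bisimilarity classes):
  B0 = {m0, n0}
  B1 = {m1, n1}
m0 ∈ B0, n0 ∈ B0 → same block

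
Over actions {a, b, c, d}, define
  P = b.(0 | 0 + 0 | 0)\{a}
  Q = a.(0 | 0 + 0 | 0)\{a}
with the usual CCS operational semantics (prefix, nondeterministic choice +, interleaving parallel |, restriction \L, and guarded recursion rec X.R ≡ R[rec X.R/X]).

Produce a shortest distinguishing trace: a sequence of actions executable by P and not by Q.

P's transition system — 2 states:
  p0 = b.(0 | 0 + 0 | 0)\{a} → ··b··> p1
  p1 = (0 | 0 + 0 | 0)\{a} → (no moves)
Q's transition system — 2 states:
  q0 = a.(0 | 0 + 0 | 0)\{a} → ··a··> q1
  q1 = (0 | 0 + 0 | 0)\{a} → (no moves)
Run σ = ⟨b⟩ on P: start {p0}
  after b @ step 1: {p1}
  ✓ P
Run σ = ⟨b⟩ on Q: start {q0}
  after b @ step 1: no successor for Q

b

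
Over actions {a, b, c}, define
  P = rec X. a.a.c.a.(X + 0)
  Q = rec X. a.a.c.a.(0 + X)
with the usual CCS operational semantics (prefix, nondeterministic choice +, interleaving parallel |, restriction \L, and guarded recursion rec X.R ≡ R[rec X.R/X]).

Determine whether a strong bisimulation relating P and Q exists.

P's transition system — 5 states:
  m0 = rec X. a.a.c.a.(X + 0) has moves --a--▸ m1
  m1 = a.c.a.((rec X. a.a.c.a.(X + 0)) + 0) has moves --a--▸ m2
  m2 = c.a.((rec X. a.a.c.a.(X + 0)) + 0) has moves --c--▸ m3
  m3 = a.((rec X. a.a.c.a.(X + 0)) + 0) has moves --a--▸ m4
  m4 = (rec X. a.a.c.a.(X + 0)) + 0 has moves --a--▸ m1
Q's transition system — 5 states:
  n0 = rec X. a.a.c.a.(0 + X) has moves --a--▸ n1
  n1 = a.c.a.(0 + (rec X. a.a.c.a.(0 + X))) has moves --a--▸ n2
  n2 = c.a.(0 + (rec X. a.a.c.a.(0 + X))) has moves --c--▸ n3
  n3 = a.(0 + (rec X. a.a.c.a.(0 + X))) has moves --a--▸ n4
  n4 = 0 + (rec X. a.a.c.a.(0 + X)) has moves --a--▸ n1
Coarsest stable partition (strong bisimilarity classes):
  B0 = {m0, m4, n0, n4}
  B1 = {m1, n1}
  B2 = {m2, n2}
  B3 = {m3, n3}
m0 ∈ B0, n0 ∈ B0 → same block

P ~ Q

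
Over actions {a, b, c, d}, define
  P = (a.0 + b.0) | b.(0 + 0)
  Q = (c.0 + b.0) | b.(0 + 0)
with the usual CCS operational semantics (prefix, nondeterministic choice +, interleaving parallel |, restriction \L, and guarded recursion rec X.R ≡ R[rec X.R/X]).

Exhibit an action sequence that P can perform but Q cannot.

a

P's transition system — 4 states:
  u0 = (a.0 + b.0) | b.(0 + 0) :: —a→ u1, —b→ u1, —b→ u2
  u1 = 0 | b.(0 + 0) :: —b→ u3
  u2 = (a.0 + b.0) | (0 + 0) :: —a→ u3, —b→ u3
  u3 = 0 | (0 + 0) :: deadlocked
Q's transition system — 4 states:
  v0 = (c.0 + b.0) | b.(0 + 0) :: —b→ v1, —b→ v2, —c→ v2
  v1 = (c.0 + b.0) | (0 + 0) :: —b→ v3, —c→ v3
  v2 = 0 | b.(0 + 0) :: —b→ v3
  v3 = 0 | (0 + 0) :: deadlocked
Trace ⟨a⟩ through P, begin at {u0}:
  after a @ step 1: {u1}
  — P admits the full trace.
Trace ⟨a⟩ through Q, begin at {v0}:
  after a @ step 1: no successor for Q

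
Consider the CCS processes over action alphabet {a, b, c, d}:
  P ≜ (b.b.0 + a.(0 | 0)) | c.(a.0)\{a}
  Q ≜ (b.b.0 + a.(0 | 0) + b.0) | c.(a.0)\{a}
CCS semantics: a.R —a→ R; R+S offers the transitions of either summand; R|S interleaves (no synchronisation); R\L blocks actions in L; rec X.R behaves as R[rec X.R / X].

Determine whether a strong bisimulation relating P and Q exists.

LTS(P): 8 reachable states
  s0 = (b.b.0 + a.(0 | 0)) | c.(a.0)\{a} ⊢ =a=> s1, =b=> s2, =c=> s3
  s1 = 0 | 0 | c.(a.0)\{a} ⊢ =c=> s4
  s2 = b.0 | c.(a.0)\{a} ⊢ =b=> s5, =c=> s6
  s3 = (b.b.0 + a.(0 | 0)) | (a.0)\{a} ⊢ =a=> s4, =b=> s6
  s4 = 0 | 0 | (a.0)\{a} ⊢ stopped
  s5 = 0 | c.(a.0)\{a} ⊢ =c=> s7
  s6 = b.0 | (a.0)\{a} ⊢ =b=> s7
  s7 = 0 | (a.0)\{a} ⊢ stopped
LTS(Q): 8 reachable states
  t0 = (b.b.0 + a.(0 | 0) + b.0) | c.(a.0)\{a} ⊢ =a=> t1, =b=> t2, =b=> t3, =c=> t4
  t1 = 0 | 0 | c.(a.0)\{a} ⊢ =c=> t5
  t2 = 0 | c.(a.0)\{a} ⊢ =c=> t6
  t3 = b.0 | c.(a.0)\{a} ⊢ =b=> t2, =c=> t7
  t4 = (b.b.0 + a.(0 | 0) + b.0) | (a.0)\{a} ⊢ =a=> t5, =b=> t6, =b=> t7
  t5 = 0 | 0 | (a.0)\{a} ⊢ stopped
  t6 = 0 | (a.0)\{a} ⊢ stopped
  t7 = b.0 | (a.0)\{a} ⊢ =b=> t6
Partition-refinement fixed point:
  B0 = {s0}
  B1 = {s3}
  B2 = {s4, s7, t5, t6}
  B3 = {s6, t7}
  B4 = {s1, s5, t1, t2}
  B5 = {s2, t3}
  B6 = {t0}
  B7 = {t4}
s0 ∈ B0, t0 ∈ B6 → different blocks

not bisimilar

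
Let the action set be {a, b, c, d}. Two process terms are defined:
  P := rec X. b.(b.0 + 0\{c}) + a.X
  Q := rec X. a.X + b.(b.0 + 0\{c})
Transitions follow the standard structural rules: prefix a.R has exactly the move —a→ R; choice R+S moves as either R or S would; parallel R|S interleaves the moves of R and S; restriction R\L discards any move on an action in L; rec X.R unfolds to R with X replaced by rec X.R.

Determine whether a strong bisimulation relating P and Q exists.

P's transition system — 3 states:
  m0 = rec X. b.(b.0 + 0\{c}) + a.X :: --a--▸ m0, --b--▸ m1
  m1 = b.0 + 0\{c} :: --b--▸ m2
  m2 = 0 :: deadlocked
Q's transition system — 3 states:
  n0 = rec X. a.X + b.(b.0 + 0\{c}) :: --a--▸ n0, --b--▸ n1
  n1 = b.0 + 0\{c} :: --b--▸ n2
  n2 = 0 :: deadlocked
Coarsest stable partition (strong bisimilarity classes):
  B0 = {m0, n0}
  B1 = {m1, n1}
  B2 = {m2, n2}
m0 ∈ B0, n0 ∈ B0 → same block

YES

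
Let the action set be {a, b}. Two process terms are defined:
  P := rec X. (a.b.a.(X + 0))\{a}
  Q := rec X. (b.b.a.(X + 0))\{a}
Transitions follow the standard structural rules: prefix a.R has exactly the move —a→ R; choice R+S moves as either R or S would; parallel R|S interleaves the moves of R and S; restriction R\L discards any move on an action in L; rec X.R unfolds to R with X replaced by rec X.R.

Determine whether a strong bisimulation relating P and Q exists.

NO

LTS(P): 1 reachable states
  u0 = rec X. (a.b.a.(X + 0))\{a} has moves ·
LTS(Q): 3 reachable states
  v0 = rec X. (b.b.a.(X + 0))\{a} has moves ··b··> v1
  v1 = (b.a.((rec X. (b.b.a.(X + 0))\{a}) + 0))\{a} has moves ··b··> v2
  v2 = (a.((rec X. (b.b.a.(X + 0))\{a}) + 0))\{a} has moves ·
Bisimilarity quotient blocks:
  B0 = {u0, v2}
  B1 = {v0}
  B2 = {v1}
u0 ∈ B0, v0 ∈ B1 → different blocks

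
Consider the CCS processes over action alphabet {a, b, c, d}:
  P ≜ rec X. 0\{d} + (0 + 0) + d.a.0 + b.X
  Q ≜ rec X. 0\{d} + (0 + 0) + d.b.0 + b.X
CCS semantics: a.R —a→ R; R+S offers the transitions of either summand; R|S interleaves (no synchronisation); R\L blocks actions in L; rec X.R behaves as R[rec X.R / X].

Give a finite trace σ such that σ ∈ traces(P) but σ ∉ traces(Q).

LTS(P): 3 reachable states
  m0 = rec X. 0\{d} + (0 + 0) + d.a.0 + b.X → —b→ m0, —d→ m1
  m1 = a.0 → —a→ m2
  m2 = 0 → ·
LTS(Q): 3 reachable states
  n0 = rec X. 0\{d} + (0 + 0) + d.b.0 + b.X → —b→ n0, —d→ n1
  n1 = b.0 → —b→ n2
  n2 = 0 → ·
Executing da from P (initial set {m0}):
  [1] d ⇒ {m1}
  [2] a ⇒ {m2}
  P completes σ.
Executing da from Q (initial set {n0}):
  [1] d ⇒ {n1}
  [2] a ⇒ ∅  — Q cannot continue

da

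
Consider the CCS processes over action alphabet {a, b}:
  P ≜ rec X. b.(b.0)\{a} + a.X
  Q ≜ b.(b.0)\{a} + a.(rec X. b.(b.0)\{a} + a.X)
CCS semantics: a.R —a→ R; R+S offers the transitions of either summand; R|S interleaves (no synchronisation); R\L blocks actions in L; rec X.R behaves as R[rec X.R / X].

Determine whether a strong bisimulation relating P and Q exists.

P ~ Q

P's transition system — 3 states:
  u0 = rec X. b.(b.0)\{a} + a.X | --a--▸ u0, --b--▸ u1
  u1 = (b.0)\{a} | --b--▸ u2
  u2 = 0\{a} | stopped
Q's transition system — 4 states:
  v0 = b.(b.0)\{a} + a.(rec X. b.(b.0)\{a} + a.X) | --a--▸ v1, --b--▸ v2
  v1 = rec X. b.(b.0)\{a} + a.X | --a--▸ v1, --b--▸ v2
  v2 = (b.0)\{a} | --b--▸ v3
  v3 = 0\{a} | stopped
Coarsest stable partition (strong bisimilarity classes):
  B0 = {u0, v0, v1}
  B1 = {u1, v2}
  B2 = {u2, v3}
u0 ∈ B0, v0 ∈ B0 → same block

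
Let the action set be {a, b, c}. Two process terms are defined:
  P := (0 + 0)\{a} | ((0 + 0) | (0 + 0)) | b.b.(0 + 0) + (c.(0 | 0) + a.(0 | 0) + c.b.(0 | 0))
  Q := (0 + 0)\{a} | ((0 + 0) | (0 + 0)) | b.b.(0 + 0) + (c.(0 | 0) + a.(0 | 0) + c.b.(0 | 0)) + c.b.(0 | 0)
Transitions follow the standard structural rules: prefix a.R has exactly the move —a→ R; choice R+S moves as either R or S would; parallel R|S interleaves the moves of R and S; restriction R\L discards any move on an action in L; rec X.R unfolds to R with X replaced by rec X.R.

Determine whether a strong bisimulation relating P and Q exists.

Reachable graph of P (5 states):
  p0 = (0 + 0)\{a} | ((0 + 0) | (0 + 0)) | b.b.(0 + 0) + (c.(0 | 0) + a.(0 | 0) + c.b.(0 | 0)) | —a→ p1, —b→ p2, —c→ p1, —c→ p3
  p1 = 0 | 0 | ·
  p2 = (0 + 0)\{a} | ((0 + 0) | (0 + 0)) | b.(0 + 0) | —b→ p4
  p3 = b.(0 | 0) | —b→ p1
  p4 = (0 + 0)\{a} | ((0 + 0) | (0 + 0)) | (0 + 0) | ·
Reachable graph of Q (5 states):
  q0 = (0 + 0)\{a} | ((0 + 0) | (0 + 0)) | b.b.(0 + 0) + (c.(0 | 0) + a.(0 | 0) + c.b.(0 | 0)) + c.b.(0 | 0) | —a→ q1, —b→ q2, —c→ q1, —c→ q3
  q1 = 0 | 0 | ·
  q2 = (0 + 0)\{a} | ((0 + 0) | (0 + 0)) | b.(0 + 0) | —b→ q4
  q3 = b.(0 | 0) | —b→ q1
  q4 = (0 + 0)\{a} | ((0 + 0) | (0 + 0)) | (0 + 0) | ·
Bisimilarity quotient blocks:
  B0 = {p0, q0}
  B1 = {p2, p3, q2, q3}
  B2 = {p1, p4, q1, q4}
p0 ∈ B0, q0 ∈ B0 → same block

P ~ Q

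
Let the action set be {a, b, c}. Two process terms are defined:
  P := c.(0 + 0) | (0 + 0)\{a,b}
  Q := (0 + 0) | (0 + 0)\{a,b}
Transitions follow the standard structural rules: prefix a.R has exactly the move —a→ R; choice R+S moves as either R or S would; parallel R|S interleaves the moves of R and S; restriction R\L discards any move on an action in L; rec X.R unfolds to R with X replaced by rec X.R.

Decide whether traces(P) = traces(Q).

trace-distinct — witness ⟨c⟩

Reachable graph of P (2 states):
  p0 = c.(0 + 0) | (0 + 0)\{a,b} has moves -c-> p1
  p1 = (0 + 0) | (0 + 0)\{a,b} has moves deadlocked
Reachable graph of Q (1 states):
  q0 = (0 + 0) | (0 + 0)\{a,b} has moves deadlocked
Executing c from P (initial set {p0}):
  [1] c ⇒ {p1}
  — P admits the full trace.
Executing c from Q (initial set {q0}):
  [1] c ⇒ no successor for Q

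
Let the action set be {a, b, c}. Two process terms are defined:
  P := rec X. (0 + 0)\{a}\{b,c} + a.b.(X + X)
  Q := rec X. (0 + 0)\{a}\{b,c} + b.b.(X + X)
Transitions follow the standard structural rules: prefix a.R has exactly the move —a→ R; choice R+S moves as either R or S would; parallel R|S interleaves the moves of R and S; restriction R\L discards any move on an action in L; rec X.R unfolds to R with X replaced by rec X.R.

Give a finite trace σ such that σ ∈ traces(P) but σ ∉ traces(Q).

a

LTS(P): 3 reachable states
  u0 = rec X. (0 + 0)\{a}\{b,c} + a.b.(X + X) → =a=> u1
  u1 = b.((rec X. (0 + 0)\{a}\{b,c} + a.b.(X + X)) + (rec X. (0 + 0)\{a}\{b,c} + a.b.(X + X))) → =b=> u2
  u2 = (rec X. (0 + 0)\{a}\{b,c} + a.b.(X + X)) + (rec X. (0 + 0)\{a}\{b,c} + a.b.(X + X)) → =a=> u1
LTS(Q): 3 reachable states
  v0 = rec X. (0 + 0)\{a}\{b,c} + b.b.(X + X) → =b=> v1
  v1 = b.((rec X. (0 + 0)\{a}\{b,c} + b.b.(X + X)) + (rec X. (0 + 0)\{a}\{b,c} + b.b.(X + X))) → =b=> v2
  v2 = (rec X. (0 + 0)\{a}\{b,c} + b.b.(X + X)) + (rec X. (0 + 0)\{a}\{b,c} + b.b.(X + X)) → =b=> v1
Run σ = ⟨a⟩ on P: start {u0}
  step 1 (a): {u1}
  P completes σ.
Run σ = ⟨a⟩ on Q: start {v0}
  step 1 (a): ∅ (Q stuck)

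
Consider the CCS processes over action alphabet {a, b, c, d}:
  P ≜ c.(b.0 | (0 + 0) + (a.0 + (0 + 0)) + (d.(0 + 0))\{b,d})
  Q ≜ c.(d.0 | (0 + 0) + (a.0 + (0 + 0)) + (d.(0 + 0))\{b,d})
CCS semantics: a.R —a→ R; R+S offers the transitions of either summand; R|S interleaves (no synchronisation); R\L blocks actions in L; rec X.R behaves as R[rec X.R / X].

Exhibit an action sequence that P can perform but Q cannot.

cb

P's transition system — 4 states:
  s0 = c.(b.0 | (0 + 0) + (a.0 + (0 + 0)) + (d.(0 + 0))\{b,d}) | =c=> s1
  s1 = b.0 | (0 + 0) + (a.0 + (0 + 0)) + (d.(0 + 0))\{b,d} | =a=> s2, =b=> s3
  s2 = 0 | (no moves)
  s3 = 0 | (0 + 0) | (no moves)
Q's transition system — 4 states:
  t0 = c.(d.0 | (0 + 0) + (a.0 + (0 + 0)) + (d.(0 + 0))\{b,d}) | =c=> t1
  t1 = d.0 | (0 + 0) + (a.0 + (0 + 0)) + (d.(0 + 0))\{b,d} | =a=> t2, =d=> t3
  t2 = 0 | (no moves)
  t3 = 0 | (0 + 0) | (no moves)
Trace ⟨cb⟩ through P, begin at {s0}:
  step 1 (c): {s1}
  step 2 (b): {s3}
  ✓ P
Trace ⟨cb⟩ through Q, begin at {t0}:
  step 1 (c): {t1}
  step 2 (b): no successor for Q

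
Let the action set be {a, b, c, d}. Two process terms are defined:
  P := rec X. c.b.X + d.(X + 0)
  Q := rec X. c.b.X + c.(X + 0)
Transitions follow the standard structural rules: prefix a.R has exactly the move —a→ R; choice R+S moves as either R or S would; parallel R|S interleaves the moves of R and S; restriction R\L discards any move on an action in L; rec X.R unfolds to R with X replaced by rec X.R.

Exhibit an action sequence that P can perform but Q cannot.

d

Reachable graph of P (3 states):
  s0 = rec X. c.b.X + d.(X + 0) :: —c→ s1, —d→ s2
  s1 = b.(rec X. c.b.X + d.(X + 0)) :: —b→ s0
  s2 = (rec X. c.b.X + d.(X + 0)) + 0 :: —c→ s1, —d→ s2
Reachable graph of Q (3 states):
  t0 = rec X. c.b.X + c.(X + 0) :: —c→ t1, —c→ t2
  t1 = (rec X. c.b.X + c.(X + 0)) + 0 :: —c→ t1, —c→ t2
  t2 = b.(rec X. c.b.X + c.(X + 0)) :: —b→ t0
Run σ = ⟨d⟩ on P: start {s0}
  after d @ step 1: {s2}
  ✓ P
Run σ = ⟨d⟩ on Q: start {t0}
  after d @ step 1: ∅ (Q stuck)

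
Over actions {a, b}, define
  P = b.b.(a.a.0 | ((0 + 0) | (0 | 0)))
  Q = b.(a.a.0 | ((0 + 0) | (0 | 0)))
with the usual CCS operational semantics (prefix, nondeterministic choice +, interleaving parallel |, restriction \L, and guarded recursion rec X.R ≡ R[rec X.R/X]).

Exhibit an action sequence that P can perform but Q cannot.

LTS(P): 5 reachable states
  u0 = b.b.(a.a.0 | ((0 + 0) | (0 | 0))) :: ··b··> u1
  u1 = b.(a.a.0 | ((0 + 0) | (0 | 0))) :: ··b··> u2
  u2 = a.a.0 | ((0 + 0) | (0 | 0)) :: ··a··> u3
  u3 = a.0 | ((0 + 0) | (0 | 0)) :: ··a··> u4
  u4 = 0 | ((0 + 0) | (0 | 0)) :: ∅
LTS(Q): 4 reachable states
  v0 = b.(a.a.0 | ((0 + 0) | (0 | 0))) :: ··b··> v1
  v1 = a.a.0 | ((0 + 0) | (0 | 0)) :: ··a··> v2
  v2 = a.0 | ((0 + 0) | (0 | 0)) :: ··a··> v3
  v3 = 0 | ((0 + 0) | (0 | 0)) :: ∅
Executing bb from P (initial set {u0}):
  step 1 (b): {u1}
  step 2 (b): {u2}
  — P admits the full trace.
Executing bb from Q (initial set {v0}):
  step 1 (b): {v1}
  step 2 (b): ∅  — Q cannot continue

bb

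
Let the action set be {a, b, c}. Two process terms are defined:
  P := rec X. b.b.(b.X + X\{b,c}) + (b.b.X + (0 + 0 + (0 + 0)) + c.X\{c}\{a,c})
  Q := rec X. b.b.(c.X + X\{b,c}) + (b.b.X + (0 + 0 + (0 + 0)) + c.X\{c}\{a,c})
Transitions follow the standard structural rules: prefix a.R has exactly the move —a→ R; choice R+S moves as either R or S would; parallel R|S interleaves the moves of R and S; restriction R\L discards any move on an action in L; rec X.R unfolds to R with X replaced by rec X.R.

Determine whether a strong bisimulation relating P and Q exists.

not bisimilar

P's transition system — 8 states:
  p0 = rec X. b.b.(b.X + X\{b,c}) + (b.b.X + (0 + 0 + (0 + 0)) + c.X\{c}\{a,c}) | —b→ p1, —b→ p2, —c→ p3
  p1 = b.(b.(rec X. b.b.(b.X + X\{b,c}) + (b.b.X + (0 + 0 + (0 + 0)) + c.X\{c}\{a,c})) + (rec X. b.b.(b.X + X\{b,c}) + (b.b.X + (0 + 0 + (0 + 0)) + c.X\{c}\{a,c}))\{b,c}) | —b→ p4
  p2 = b.(rec X. b.b.(b.X + X\{b,c}) + (b.b.X + (0 + 0 + (0 + 0)) + c.X\{c}\{a,c})) | —b→ p0
  p3 = (rec X. b.b.(b.X + X\{b,c}) + (b.b.X + (0 + 0 + (0 + 0)) + c.X\{c}\{a,c}))\{c}\{a,c} | —b→ p5, —b→ p6
  p4 = b.(rec X. b.b.(b.X + X\{b,c}) + (b.b.X + (0 + 0 + (0 + 0)) + c.X\{c}\{a,c})) + (rec X. b.b.(b.X + X\{b,c}) + (b.b.X + (0 + 0 + (0 + 0)) + c.X\{c}\{a,c}))\{b,c} | —b→ p0
  p5 = (b.(b.(rec X. b.b.(b.X + X\{b,c}) + (b.b.X + (0 + 0 + (0 + 0)) + c.X\{c}\{a,c})) + (rec X. b.b.(b.X + X\{b,c}) + (b.b.X + (0 + 0 + (0 + 0)) + c.X\{c}\{a,c}))\{b,c}))\{c}\{a,c} | —b→ p7
  p6 = (b.(rec X. b.b.(b.X + X\{b,c}) + (b.b.X + (0 + 0 + (0 + 0)) + c.X\{c}\{a,c})))\{c}\{a,c} | —b→ p3
  p7 = (b.(rec X. b.b.(b.X + X\{b,c}) + (b.b.X + (0 + 0 + (0 + 0)) + c.X\{c}\{a,c})) + (rec X. b.b.(b.X + X\{b,c}) + (b.b.X + (0 + 0 + (0 + 0)) + c.X\{c}\{a,c}))\{b,c})\{c}\{a,c} | —b→ p3
Q's transition system — 8 states:
  q0 = rec X. b.b.(c.X + X\{b,c}) + (b.b.X + (0 + 0 + (0 + 0)) + c.X\{c}\{a,c}) | —b→ q1, —b→ q2, —c→ q3
  q1 = b.(c.(rec X. b.b.(c.X + X\{b,c}) + (b.b.X + (0 + 0 + (0 + 0)) + c.X\{c}\{a,c})) + (rec X. b.b.(c.X + X\{b,c}) + (b.b.X + (0 + 0 + (0 + 0)) + c.X\{c}\{a,c}))\{b,c}) | —b→ q4
  q2 = b.(rec X. b.b.(c.X + X\{b,c}) + (b.b.X + (0 + 0 + (0 + 0)) + c.X\{c}\{a,c})) | —b→ q0
  q3 = (rec X. b.b.(c.X + X\{b,c}) + (b.b.X + (0 + 0 + (0 + 0)) + c.X\{c}\{a,c}))\{c}\{a,c} | —b→ q5, —b→ q6
  q4 = c.(rec X. b.b.(c.X + X\{b,c}) + (b.b.X + (0 + 0 + (0 + 0)) + c.X\{c}\{a,c})) + (rec X. b.b.(c.X + X\{b,c}) + (b.b.X + (0 + 0 + (0 + 0)) + c.X\{c}\{a,c}))\{b,c} | —c→ q0
  q5 = (b.(c.(rec X. b.b.(c.X + X\{b,c}) + (b.b.X + (0 + 0 + (0 + 0)) + c.X\{c}\{a,c})) + (rec X. b.b.(c.X + X\{b,c}) + (b.b.X + (0 + 0 + (0 + 0)) + c.X\{c}\{a,c}))\{b,c}))\{c}\{a,c} | —b→ q7
  q6 = (b.(rec X. b.b.(c.X + X\{b,c}) + (b.b.X + (0 + 0 + (0 + 0)) + c.X\{c}\{a,c})))\{c}\{a,c} | —b→ q3
  q7 = (c.(rec X. b.b.(c.X + X\{b,c}) + (b.b.X + (0 + 0 + (0 + 0)) + c.X\{c}\{a,c})) + (rec X. b.b.(c.X + X\{b,c}) + (b.b.X + (0 + 0 + (0 + 0)) + c.X\{c}\{a,c}))\{b,c})\{c}\{a,c} | (no moves)
Bisimilarity quotient blocks:
  B0 = {p0}
  B1 = {p1}
  B2 = {p2, p4}
  B3 = {p3, p5, p6, p7}
  B4 = {q0}
  B5 = {q1}
  B6 = {q4}
  B7 = {q3}
  B8 = {q5}
  B9 = {q7}
  B10 = {q6}
  B11 = {q2}
p0 ∈ B0, q0 ∈ B4 → different blocks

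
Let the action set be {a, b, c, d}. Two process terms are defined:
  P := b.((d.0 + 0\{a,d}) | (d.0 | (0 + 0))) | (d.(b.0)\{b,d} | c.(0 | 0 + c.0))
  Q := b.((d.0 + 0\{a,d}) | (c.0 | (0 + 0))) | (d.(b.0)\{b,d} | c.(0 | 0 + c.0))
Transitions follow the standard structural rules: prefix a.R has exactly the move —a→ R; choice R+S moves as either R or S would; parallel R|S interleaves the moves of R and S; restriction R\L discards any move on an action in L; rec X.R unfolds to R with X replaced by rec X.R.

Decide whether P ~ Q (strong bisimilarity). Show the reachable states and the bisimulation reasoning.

not bisimilar

Reachable graph of P (30 states):
  m0 = b.((d.0 + 0\{a,d}) | (d.0 | (0 + 0))) | (d.(b.0)\{b,d} | c.(0 | 0 + c.0)) has moves --b--▸ m1, --c--▸ m2, --d--▸ m3
  m1 = (d.0 + 0\{a,d}) | (d.0 | (0 + 0)) | (d.(b.0)\{b,d} | c.(0 | 0 + c.0)) has moves --c--▸ m4, --d--▸ m5, --d--▸ m6, --d--▸ m7
  m2 = b.((d.0 + 0\{a,d}) | (d.0 | (0 + 0))) | (d.(b.0)\{b,d} | (0 | 0 + c.0)) has moves --b--▸ m4, --c--▸ m8, --d--▸ m9
  m3 = b.((d.0 + 0\{a,d}) | (d.0 | (0 + 0))) | ((b.0)\{b,d} | c.(0 | 0 + c.0)) has moves --b--▸ m6, --c--▸ m9
  m4 = (d.0 + 0\{a,d}) | (d.0 | (0 + 0)) | (d.(b.0)\{b,d} | (0 | 0 + c.0)) has moves --c--▸ m10, --d--▸ m11, --d--▸ m12, --d--▸ m13
  m5 = (d.0 + 0\{a,d}) | (0 | (0 + 0)) | (d.(b.0)\{b,d} | c.(0 | 0 + c.0)) has moves --c--▸ m11, --d--▸ m14, --d--▸ m15
  m6 = (d.0 + 0\{a,d}) | (d.0 | (0 + 0)) | ((b.0)\{b,d} | c.(0 | 0 + c.0)) has moves --c--▸ m12, --d--▸ m14, --d--▸ m16
  m7 = 0 | (d.0 | (0 + 0)) | (d.(b.0)\{b,d} | c.(0 | 0 + c.0)) has moves --c--▸ m13, --d--▸ m15, --d--▸ m16
  m8 = b.((d.0 + 0\{a,d}) | (d.0 | (0 + 0))) | (d.(b.0)\{b,d} | 0) has moves --b--▸ m10, --d--▸ m17
  m9 = b.((d.0 + 0\{a,d}) | (d.0 | (0 + 0))) | ((b.0)\{b,d} | (0 | 0 + c.0)) has moves --b--▸ m12, --c--▸ m17
  m10 = (d.0 + 0\{a,d}) | (d.0 | (0 + 0)) | (d.(b.0)\{b,d} | 0) has moves --d--▸ m18, --d--▸ m19, --d--▸ m20
  m11 = (d.0 + 0\{a,d}) | (0 | (0 + 0)) | (d.(b.0)\{b,d} | (0 | 0 + c.0)) has moves --c--▸ m18, --d--▸ m21, --d--▸ m22
  m12 = (d.0 + 0\{a,d}) | (d.0 | (0 + 0)) | ((b.0)\{b,d} | (0 | 0 + c.0)) has moves --c--▸ m19, --d--▸ m21, --d--▸ m23
  m13 = 0 | (d.0 | (0 + 0)) | (d.(b.0)\{b,d} | (0 | 0 + c.0)) has moves --c--▸ m20, --d--▸ m22, --d--▸ m23
  m14 = (d.0 + 0\{a,d}) | (0 | (0 + 0)) | ((b.0)\{b,d} | c.(0 | 0 + c.0)) has moves --c--▸ m21, --d--▸ m24
  m15 = 0 | (0 | (0 + 0)) | (d.(b.0)\{b,d} | c.(0 | 0 + c.0)) has moves --c--▸ m22, --d--▸ m24
  m16 = 0 | (d.0 | (0 + 0)) | ((b.0)\{b,d} | c.(0 | 0 + c.0)) has moves --c--▸ m23, --d--▸ m24
  m17 = b.((d.0 + 0\{a,d}) | (d.0 | (0 + 0))) | ((b.0)\{b,d} | 0) has moves --b--▸ m19
  m18 = (d.0 + 0\{a,d}) | (0 | (0 + 0)) | (d.(b.0)\{b,d} | 0) has moves --d--▸ m25, --d--▸ m26
  m19 = (d.0 + 0\{a,d}) | (d.0 | (0 + 0)) | ((b.0)\{b,d} | 0) has moves --d--▸ m25, --d--▸ m27
  m20 = 0 | (d.0 | (0 + 0)) | (d.(b.0)\{b,d} | 0) has moves --d--▸ m26, --d--▸ m27
  m21 = (d.0 + 0\{a,d}) | (0 | (0 + 0)) | ((b.0)\{b,d} | (0 | 0 + c.0)) has moves --c--▸ m25, --d--▸ m28
  m22 = 0 | (0 | (0 + 0)) | (d.(b.0)\{b,d} | (0 | 0 + c.0)) has moves --c--▸ m26, --d--▸ m28
  m23 = 0 | (d.0 | (0 + 0)) | ((b.0)\{b,d} | (0 | 0 + c.0)) has moves --c--▸ m27, --d--▸ m28
  m24 = 0 | (0 | (0 + 0)) | ((b.0)\{b,d} | c.(0 | 0 + c.0)) has moves --c--▸ m28
  m25 = (d.0 + 0\{a,d}) | (0 | (0 + 0)) | ((b.0)\{b,d} | 0) has moves --d--▸ m29
  m26 = 0 | (0 | (0 + 0)) | (d.(b.0)\{b,d} | 0) has moves --d--▸ m29
  m27 = 0 | (d.0 | (0 + 0)) | ((b.0)\{b,d} | 0) has moves --d--▸ m29
  m28 = 0 | (0 | (0 + 0)) | ((b.0)\{b,d} | (0 | 0 + c.0)) has moves --c--▸ m29
  m29 = 0 | (0 | (0 + 0)) | ((b.0)\{b,d} | 0) has moves deadlocked
Reachable graph of Q (30 states):
  n0 = b.((d.0 + 0\{a,d}) | (c.0 | (0 + 0))) | (d.(b.0)\{b,d} | c.(0 | 0 + c.0)) has moves --b--▸ n1, --c--▸ n2, --d--▸ n3
  n1 = (d.0 + 0\{a,d}) | (c.0 | (0 + 0)) | (d.(b.0)\{b,d} | c.(0 | 0 + c.0)) has moves --c--▸ n4, --c--▸ n5, --d--▸ n6, --d--▸ n7
  n2 = b.((d.0 + 0\{a,d}) | (c.0 | (0 + 0))) | (d.(b.0)\{b,d} | (0 | 0 + c.0)) has moves --b--▸ n5, --c--▸ n8, --d--▸ n9
  n3 = b.((d.0 + 0\{a,d}) | (c.0 | (0 + 0))) | ((b.0)\{b,d} | c.(0 | 0 + c.0)) has moves --b--▸ n6, --c--▸ n9
  n4 = (d.0 + 0\{a,d}) | (0 | (0 + 0)) | (d.(b.0)\{b,d} | c.(0 | 0 + c.0)) has moves --c--▸ n10, --d--▸ n11, --d--▸ n12
  n5 = (d.0 + 0\{a,d}) | (c.0 | (0 + 0)) | (d.(b.0)\{b,d} | (0 | 0 + c.0)) has moves --c--▸ n10, --c--▸ n13, --d--▸ n14, --d--▸ n15
  n6 = (d.0 + 0\{a,d}) | (c.0 | (0 + 0)) | ((b.0)\{b,d} | c.(0 | 0 + c.0)) has moves --c--▸ n11, --c--▸ n14, --d--▸ n16
  n7 = 0 | (c.0 | (0 + 0)) | (d.(b.0)\{b,d} | c.(0 | 0 + c.0)) has moves --c--▸ n12, --c--▸ n15, --d--▸ n16
  n8 = b.((d.0 + 0\{a,d}) | (c.0 | (0 + 0))) | (d.(b.0)\{b,d} | 0) has moves --b--▸ n13, --d--▸ n17
  n9 = b.((d.0 + 0\{a,d}) | (c.0 | (0 + 0))) | ((b.0)\{b,d} | (0 | 0 + c.0)) has moves --b--▸ n14, --c--▸ n17
  n10 = (d.0 + 0\{a,d}) | (0 | (0 + 0)) | (d.(b.0)\{b,d} | (0 | 0 + c.0)) has moves --c--▸ n18, --d--▸ n19, --d--▸ n20
  n11 = (d.0 + 0\{a,d}) | (0 | (0 + 0)) | ((b.0)\{b,d} | c.(0 | 0 + c.0)) has moves --c--▸ n19, --d--▸ n21
  n12 = 0 | (0 | (0 + 0)) | (d.(b.0)\{b,d} | c.(0 | 0 + c.0)) has moves --c--▸ n20, --d--▸ n21
  n13 = (d.0 + 0\{a,d}) | (c.0 | (0 + 0)) | (d.(b.0)\{b,d} | 0) has moves --c--▸ n18, --d--▸ n22, --d--▸ n23
  n14 = (d.0 + 0\{a,d}) | (c.0 | (0 + 0)) | ((b.0)\{b,d} | (0 | 0 + c.0)) has moves --c--▸ n19, --c--▸ n22, --d--▸ n24
  n15 = 0 | (c.0 | (0 + 0)) | (d.(b.0)\{b,d} | (0 | 0 + c.0)) has moves --c--▸ n20, --c--▸ n23, --d--▸ n24
  n16 = 0 | (c.0 | (0 + 0)) | ((b.0)\{b,d} | c.(0 | 0 + c.0)) has moves --c--▸ n21, --c--▸ n24
  n17 = b.((d.0 + 0\{a,d}) | (c.0 | (0 + 0))) | ((b.0)\{b,d} | 0) has moves --b--▸ n22
  n18 = (d.0 + 0\{a,d}) | (0 | (0 + 0)) | (d.(b.0)\{b,d} | 0) has moves --d--▸ n25, --d--▸ n26
  n19 = (d.0 + 0\{a,d}) | (0 | (0 + 0)) | ((b.0)\{b,d} | (0 | 0 + c.0)) has moves --c--▸ n25, --d--▸ n27
  n20 = 0 | (0 | (0 + 0)) | (d.(b.0)\{b,d} | (0 | 0 + c.0)) has moves --c--▸ n26, --d--▸ n27
  n21 = 0 | (0 | (0 + 0)) | ((b.0)\{b,d} | c.(0 | 0 + c.0)) has moves --c--▸ n27
  n22 = (d.0 + 0\{a,d}) | (c.0 | (0 + 0)) | ((b.0)\{b,d} | 0) has moves --c--▸ n25, --d--▸ n28
  n23 = 0 | (c.0 | (0 + 0)) | (d.(b.0)\{b,d} | 0) has moves --c--▸ n26, --d--▸ n28
  n24 = 0 | (c.0 | (0 + 0)) | ((b.0)\{b,d} | (0 | 0 + c.0)) has moves --c--▸ n27, --c--▸ n28
  n25 = (d.0 + 0\{a,d}) | (0 | (0 + 0)) | ((b.0)\{b,d} | 0) has moves --d--▸ n29
  n26 = 0 | (0 | (0 + 0)) | (d.(b.0)\{b,d} | 0) has moves --d--▸ n29
  n27 = 0 | (0 | (0 + 0)) | ((b.0)\{b,d} | (0 | 0 + c.0)) has moves --c--▸ n29
  n28 = 0 | (c.0 | (0 + 0)) | ((b.0)\{b,d} | 0) has moves --c--▸ n29
  n29 = 0 | (0 | (0 + 0)) | ((b.0)\{b,d} | 0) has moves deadlocked
Bisimilarity quotient blocks:
  B0 = {m0}
  B1 = {m3}
  B2 = {m5, m6, m7, n4, n5}
  B3 = {m11, m12, m13, n10, n13}
  B4 = {m18, m19, m20, n18}
  B5 = {m25, m26, m27, n25, n26}
  B6 = {m29, n29}
  B7 = {m21, m22, m23, n19, n20, n22, n23}
  B8 = {m28, n27, n28}
  B9 = {m14, m15, m16, n11, n12, n14, n15}
  B10 = {m24, n21, n24}
  B11 = {m9}
  B12 = {m17}
  B13 = {m2}
  B14 = {m8}
  B15 = {m10}
  B16 = {m4}
  B17 = {m1}
  B18 = {n0}
  B19 = {n3}
  B20 = {n9}
  B21 = {n17}
  B22 = {n6, n7}
  B23 = {n16}
  B24 = {n1}
  B25 = {n2}
  B26 = {n8}
m0 ∈ B0, n0 ∈ B18 → different blocks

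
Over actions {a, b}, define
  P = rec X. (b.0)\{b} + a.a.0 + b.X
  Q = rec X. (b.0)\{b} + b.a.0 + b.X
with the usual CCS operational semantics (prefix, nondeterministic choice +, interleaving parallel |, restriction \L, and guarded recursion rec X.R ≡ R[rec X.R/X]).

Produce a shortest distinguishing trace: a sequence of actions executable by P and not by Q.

a

P's transition system — 3 states:
  u0 = rec X. (b.0)\{b} + a.a.0 + b.X :: ··a··> u1, ··b··> u0
  u1 = a.0 :: ··a··> u2
  u2 = 0 :: (no moves)
Q's transition system — 3 states:
  v0 = rec X. (b.0)\{b} + b.a.0 + b.X :: ··b··> v0, ··b··> v1
  v1 = a.0 :: ··a··> v2
  v2 = 0 :: (no moves)
Run σ = ⟨a⟩ on P: start {u0}
  after a @ step 1: {u1}
  P completes σ.
Run σ = ⟨a⟩ on Q: start {v0}
  after a @ step 1: ∅ (Q stuck)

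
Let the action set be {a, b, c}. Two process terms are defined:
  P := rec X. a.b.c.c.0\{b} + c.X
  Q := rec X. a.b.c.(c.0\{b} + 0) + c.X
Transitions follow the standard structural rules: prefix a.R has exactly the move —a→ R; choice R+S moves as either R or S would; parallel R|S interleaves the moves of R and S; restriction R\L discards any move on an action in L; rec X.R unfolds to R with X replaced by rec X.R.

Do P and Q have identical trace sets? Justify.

traces(P) = traces(Q)

Reachable graph of P (5 states):
  u0 = rec X. a.b.c.c.0\{b} + c.X has moves =a=> u1, =c=> u0
  u1 = b.c.c.0\{b} has moves =b=> u2
  u2 = c.c.0\{b} has moves =c=> u3
  u3 = c.0\{b} has moves =c=> u4
  u4 = 0\{b} has moves ∅
Reachable graph of Q (5 states):
  v0 = rec X. a.b.c.(c.0\{b} + 0) + c.X has moves =a=> v1, =c=> v0
  v1 = b.c.(c.0\{b} + 0) has moves =b=> v2
  v2 = c.(c.0\{b} + 0) has moves =c=> v3
  v3 = c.0\{b} + 0 has moves =c=> v4
  v4 = 0\{b} has moves ∅
Bisimilarity quotient blocks:
  B0 = {u0, v0}
  B1 = {u1, v1}
  B2 = {u2, v2}
  B3 = {u3, v3}
  B4 = {u4, v4}
u0 ∈ B0, v0 ∈ B0 → same block
Bisimilar ⇒ trace-equivalent.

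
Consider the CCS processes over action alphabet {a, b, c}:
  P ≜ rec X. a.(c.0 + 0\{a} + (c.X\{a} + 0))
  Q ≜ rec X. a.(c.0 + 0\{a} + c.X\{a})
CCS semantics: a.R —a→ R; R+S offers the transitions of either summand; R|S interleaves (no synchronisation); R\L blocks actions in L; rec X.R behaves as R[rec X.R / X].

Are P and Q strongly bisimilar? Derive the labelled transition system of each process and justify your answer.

bisimilar

Reachable graph of P (4 states):
  p0 = rec X. a.(c.0 + 0\{a} + (c.X\{a} + 0)) has moves —a→ p1
  p1 = c.0 + 0\{a} + (c.(rec X. a.(c.0 + 0\{a} + (c.X\{a} + 0)))\{a} + 0) has moves —c→ p2, —c→ p3
  p2 = (rec X. a.(c.0 + 0\{a} + (c.X\{a} + 0)))\{a} has moves deadlocked
  p3 = 0 has moves deadlocked
Reachable graph of Q (4 states):
  q0 = rec X. a.(c.0 + 0\{a} + c.X\{a}) has moves —a→ q1
  q1 = c.0 + 0\{a} + c.(rec X. a.(c.0 + 0\{a} + c.X\{a}))\{a} has moves —c→ q2, —c→ q3
  q2 = (rec X. a.(c.0 + 0\{a} + c.X\{a}))\{a} has moves deadlocked
  q3 = 0 has moves deadlocked
Coarsest stable partition (strong bisimilarity classes):
  B0 = {p0, q0}
  B1 = {p1, q1}
  B2 = {p2, p3, q2, q3}
p0 ∈ B0, q0 ∈ B0 → same block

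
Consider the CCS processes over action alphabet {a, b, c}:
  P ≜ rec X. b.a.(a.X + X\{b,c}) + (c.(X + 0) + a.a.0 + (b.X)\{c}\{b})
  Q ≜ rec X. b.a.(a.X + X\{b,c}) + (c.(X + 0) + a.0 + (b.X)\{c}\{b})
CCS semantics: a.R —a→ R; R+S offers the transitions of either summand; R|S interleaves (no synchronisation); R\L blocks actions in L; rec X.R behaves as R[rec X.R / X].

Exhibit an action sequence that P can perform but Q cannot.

aa

P's transition system — 8 states:
  u0 = rec X. b.a.(a.X + X\{b,c}) + (c.(X + 0) + a.a.0 + (b.X)\{c}\{b}) :: ··a··> u1, ··b··> u2, ··c··> u3
  u1 = a.0 :: ··a··> u4
  u2 = a.(a.(rec X. b.a.(a.X + X\{b,c}) + (c.(X + 0) + a.a.0 + (b.X)\{c}\{b})) + (rec X. b.a.(a.X + X\{b,c}) + (c.(X + 0) + a.a.0 + (b.X)\{c}\{b}))\{b,c}) :: ··a··> u5
  u3 = (rec X. b.a.(a.X + X\{b,c}) + (c.(X + 0) + a.a.0 + (b.X)\{c}\{b})) + 0 :: ··a··> u1, ··b··> u2, ··c··> u3
  u4 = 0 :: (no moves)
  u5 = a.(rec X. b.a.(a.X + X\{b,c}) + (c.(X + 0) + a.a.0 + (b.X)\{c}\{b})) + (rec X. b.a.(a.X + X\{b,c}) + (c.(X + 0) + a.a.0 + (b.X)\{c}\{b}))\{b,c} :: ··a··> u0, ··a··> u6
  u6 = (a.0)\{b,c} :: ··a··> u7
  u7 = 0\{b,c} :: (no moves)
Q's transition system — 6 states:
  v0 = rec X. b.a.(a.X + X\{b,c}) + (c.(X + 0) + a.0 + (b.X)\{c}\{b}) :: ··a··> v1, ··b··> v2, ··c··> v3
  v1 = 0 :: (no moves)
  v2 = a.(a.(rec X. b.a.(a.X + X\{b,c}) + (c.(X + 0) + a.0 + (b.X)\{c}\{b})) + (rec X. b.a.(a.X + X\{b,c}) + (c.(X + 0) + a.0 + (b.X)\{c}\{b}))\{b,c}) :: ··a··> v4
  v3 = (rec X. b.a.(a.X + X\{b,c}) + (c.(X + 0) + a.0 + (b.X)\{c}\{b})) + 0 :: ··a··> v1, ··b··> v2, ··c··> v3
  v4 = a.(rec X. b.a.(a.X + X\{b,c}) + (c.(X + 0) + a.0 + (b.X)\{c}\{b})) + (rec X. b.a.(a.X + X\{b,c}) + (c.(X + 0) + a.0 + (b.X)\{c}\{b}))\{b,c} :: ··a··> v0, ··a··> v5
  v5 = 0\{b,c} :: (no moves)
Trace ⟨aa⟩ through P, begin at {u0}:
  [1] a ⇒ {u1}
  [2] a ⇒ {u4}
  P completes σ.
Trace ⟨aa⟩ through Q, begin at {v0}:
  [1] a ⇒ {v1}
  [2] a ⇒ ∅ (Q stuck)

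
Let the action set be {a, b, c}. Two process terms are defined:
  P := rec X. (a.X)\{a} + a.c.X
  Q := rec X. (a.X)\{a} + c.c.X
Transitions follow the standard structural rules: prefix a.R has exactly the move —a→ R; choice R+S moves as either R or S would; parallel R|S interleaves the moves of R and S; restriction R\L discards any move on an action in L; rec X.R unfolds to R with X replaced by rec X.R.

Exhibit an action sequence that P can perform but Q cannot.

LTS(P): 2 reachable states
  m0 = rec X. (a.X)\{a} + a.c.X has moves --a--▸ m1
  m1 = c.(rec X. (a.X)\{a} + a.c.X) has moves --c--▸ m0
LTS(Q): 2 reachable states
  n0 = rec X. (a.X)\{a} + c.c.X has moves --c--▸ n1
  n1 = c.(rec X. (a.X)\{a} + c.c.X) has moves --c--▸ n0
Executing a from P (initial set {m0}):
  step 1 (a): {m1}
  P completes σ.
Executing a from Q (initial set {n0}):
  step 1 (a): ∅ (Q stuck)

a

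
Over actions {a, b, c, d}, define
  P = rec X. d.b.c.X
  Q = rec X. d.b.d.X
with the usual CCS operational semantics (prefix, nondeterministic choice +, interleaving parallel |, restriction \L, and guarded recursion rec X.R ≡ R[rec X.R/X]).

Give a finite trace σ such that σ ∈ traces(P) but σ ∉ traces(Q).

dbc

Reachable graph of P (3 states):
  p0 = rec X. d.b.c.X ⊢ ··d··> p1
  p1 = b.c.(rec X. d.b.c.X) ⊢ ··b··> p2
  p2 = c.(rec X. d.b.c.X) ⊢ ··c··> p0
Reachable graph of Q (3 states):
  q0 = rec X. d.b.d.X ⊢ ··d··> q1
  q1 = b.d.(rec X. d.b.d.X) ⊢ ··b··> q2
  q2 = d.(rec X. d.b.d.X) ⊢ ··d··> q0
Trace ⟨dbc⟩ through P, begin at {p0}:
  step 1 (d): {p1}
  step 2 (b): {p2}
  step 3 (c): {p0}
  P completes σ.
Trace ⟨dbc⟩ through Q, begin at {q0}:
  step 1 (d): {q1}
  step 2 (b): {q2}
  step 3 (c): ∅ (Q stuck)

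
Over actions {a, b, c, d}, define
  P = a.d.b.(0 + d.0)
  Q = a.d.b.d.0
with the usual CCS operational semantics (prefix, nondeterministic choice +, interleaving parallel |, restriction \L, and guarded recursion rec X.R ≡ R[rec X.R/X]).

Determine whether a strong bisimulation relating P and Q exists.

P's transition system — 5 states:
  p0 = a.d.b.(0 + d.0) :: -a-> p1
  p1 = d.b.(0 + d.0) :: -d-> p2
  p2 = b.(0 + d.0) :: -b-> p3
  p3 = 0 + d.0 :: -d-> p4
  p4 = 0 :: deadlocked
Q's transition system — 5 states:
  q0 = a.d.b.d.0 :: -a-> q1
  q1 = d.b.d.0 :: -d-> q2
  q2 = b.d.0 :: -b-> q3
  q3 = d.0 :: -d-> q4
  q4 = 0 :: deadlocked
Bisimilarity quotient blocks:
  B0 = {p0, q0}
  B1 = {p1, q1}
  B2 = {p2, q2}
  B3 = {p3, q3}
  B4 = {p4, q4}
p0 ∈ B0, q0 ∈ B0 → same block

bisimilar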